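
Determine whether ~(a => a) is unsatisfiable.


Truth table over {a}:
a | φ
-----
False | False
True | False
Every row is false.

Yes, it is a contradiction.


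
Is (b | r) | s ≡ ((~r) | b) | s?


Compare truth tables:
b | r | s | φ | ψ
-----------------
False | False | False | False | True
True | False | False | True | True
False | True | False | True | False
True | True | False | True | True
False | False | True | True | True
True | False | True | True | True
False | True | True | True | True
True | True | True | True | True
They differ at row 1 (b=False, r=False, s=False): φ=False but ψ=True.

No, they are not logically equivalent.


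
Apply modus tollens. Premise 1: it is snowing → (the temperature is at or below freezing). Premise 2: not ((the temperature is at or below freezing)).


Modus tollens: from (P → Q) and ¬Q, infer ¬P.
Q = '(the temperature is at or below freezing)' is denied; since P → Q, P must also fail.

Not (it is snowing).


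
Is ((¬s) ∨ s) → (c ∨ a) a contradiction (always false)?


Truth table over {a, c, s}:
a | c | s | φ
-------------
F | F | F | F
T | F | F | T
F | T | F | T
T | T | F | T
F | F | T | F
T | F | T | T
F | T | T | T
T | T | T | T
Satisfying assignment at row 2: a=T, c=F, s=F gives T.

No, it is not a contradiction.


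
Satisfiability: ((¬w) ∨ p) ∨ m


Search for a satisfying assignment over {m, p, w}.
Try m=F, p=F, w=F: the formula evaluates to T.
A satisfying assignment exists.

Satisfiable.


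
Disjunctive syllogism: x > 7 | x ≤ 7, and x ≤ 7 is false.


Disjunctive syllogism: from (P ∨ Q) and ¬P, infer Q.
One disjunct, 'x ≤ 7', is ruled out; the other must hold.

x > 7


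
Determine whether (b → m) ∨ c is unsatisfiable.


Truth table over {b, c, m}:
b | c | m | φ
-------------
F | F | F | T
T | F | F | F
F | T | F | T
T | T | F | T
F | F | T | T
T | F | T | T
F | T | T | T
T | T | T | T
Satisfying assignment at row 1: b=F, c=F, m=F gives T.

No, it is not a contradiction.


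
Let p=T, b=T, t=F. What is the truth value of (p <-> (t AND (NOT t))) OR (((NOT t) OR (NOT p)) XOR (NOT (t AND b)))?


Substitute p=T, b=T, t=F:
NOT t = T
t AND (NOT t) = F AND T = F
p <-> (t AND (NOT t)) = T <-> F = F
NOT t = T
NOT p = F
(NOT t) OR (NOT p) = T OR F = T
t AND b = F AND T = F
NOT (t AND b) = T
((NOT t) OR (NOT p)) XOR (NOT (t AND b)) = T XOR T = F
(p <-> (t AND (NOT t))) OR (((NOT t) OR (NOT p)) XOR (NOT (t AND b))) = F OR F = F

F


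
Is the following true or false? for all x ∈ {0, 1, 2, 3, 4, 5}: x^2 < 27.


Evaluate the predicate on each element: 0:T, 1:T, 2:T, 3:T, 4:T, 5:T.
Every element satisfies the predicate.

T


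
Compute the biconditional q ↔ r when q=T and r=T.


Biconditional is true when both operands have the same truth value.
Substitute: q=T, r=T.
T ↔ T evaluates to T.

T


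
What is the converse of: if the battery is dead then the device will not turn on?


The converse of (P → Q) is (Q → P). It is not in general equivalent to the original.
Here P = 'the battery is dead' and Q = 'the device will not turn on'.

If the device will not turn on, then the battery is dead.


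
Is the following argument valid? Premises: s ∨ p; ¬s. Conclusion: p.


This matches the form of disjunctive syllogism: the conclusion follows in every model of the premises.

Valid.


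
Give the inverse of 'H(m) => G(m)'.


The inverse of (P → Q) is (¬P → ¬Q). It is equivalent to the converse, not to the original.
Here P = 'H(m)' and Q = 'G(m)'.

If not (H(m)), then not (G(m)).


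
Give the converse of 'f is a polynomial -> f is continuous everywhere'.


The converse of (P → Q) is (Q → P). It is not in general equivalent to the original.
Here P = 'f is a polynomial' and Q = 'f is continuous everywhere'.

If f is continuous everywhere, then f is a polynomial.


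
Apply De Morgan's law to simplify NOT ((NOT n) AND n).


De Morgan: the negation of a conjunction is the disjunction of the negations.
Distribute NOT across AND, flipping it to OR, and negate each literal.

n OR (NOT n)


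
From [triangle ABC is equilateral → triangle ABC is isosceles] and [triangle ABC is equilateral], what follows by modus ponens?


Modus ponens: from (P → Q) and P, infer Q.
P = 'triangle ABC is equilateral' is asserted, and P → Q holds, so Q follows.

triangle ABC is isosceles.


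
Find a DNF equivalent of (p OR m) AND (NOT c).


Step 1: Distribute ∧ over ∨: (p ∨ m) ∧ (¬c) = (p ∧ (¬c)) ∨ (m ∧ (¬c)).

(p AND (NOT c)) OR (m AND (NOT c))


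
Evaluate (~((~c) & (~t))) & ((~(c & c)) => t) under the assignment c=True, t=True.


Substitute c=True, t=True:
~c = False
~t = False
(~c) & (~t) = False & False = False
~((~c) & (~t)) = True
c & c = True & True = True
~(c & c) = False
(~(c & c)) => t = False => True = True
(~((~c) & (~t))) & ((~(c & c)) => t) = True & True = True

True


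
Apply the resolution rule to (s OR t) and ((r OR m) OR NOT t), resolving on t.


The clauses contain complementary literals t and NOTt.
Resolution eliminates this pair and disjoins the remaining literals (merging duplicates).

((s OR m) OR r)


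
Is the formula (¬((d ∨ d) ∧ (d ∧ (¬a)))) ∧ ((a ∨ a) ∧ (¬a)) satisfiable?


Check all 4 assignments over {a, d}:
a | d | φ
---------
F | F | F
T | F | F
F | T | F
T | T | F
No assignment makes the formula true.

Unsatisfiable.


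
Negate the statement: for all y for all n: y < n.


Negation flips each quantifier (∀↔∃) and negates the inner predicate.
¬(for all y for all n: φ) = there exists y there exists n: ¬φ.

there exists y there exists n: NOT(y < n)


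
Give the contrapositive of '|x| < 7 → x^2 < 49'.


The contrapositive of (P → Q) is (¬Q → ¬P); it is logically equivalent to the original.
Here P = '|x| < 7' and Q = 'x^2 < 49'.

If not (x^2 < 49), then not (|x| < 7).


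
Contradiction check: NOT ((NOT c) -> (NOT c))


Truth table over {c}:
c | φ
-----
F | F
T | F
Every row is false.

Yes, it is a contradiction.


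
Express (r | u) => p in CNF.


Step 1: Rewrite as ¬(r ∨ u) ∨ p = (¬r ∧ ¬u) ∨ p.
Step 2: Distribute ∨ over ∧.

((~r) | p) & ((~u) | p)


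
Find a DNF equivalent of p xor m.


Step 1: p ⊕ m is true exactly when they disagree: (p ∧ ¬m) ∨ (¬p ∧ m).

(p & (~m)) | ((~p) & m)


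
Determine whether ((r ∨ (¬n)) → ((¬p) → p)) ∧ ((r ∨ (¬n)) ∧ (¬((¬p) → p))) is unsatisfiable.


Truth table over {n, p, r}:
n | p | r | φ
-------------
F | F | F | F
T | F | F | F
F | T | F | F
T | T | F | F
F | F | T | F
T | F | T | F
F | T | T | F
T | T | T | F
Every row is false.

Yes, it is a contradiction.


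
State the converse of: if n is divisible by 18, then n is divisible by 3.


The converse of (P → Q) is (Q → P). It is not in general equivalent to the original.
Here P = 'n is divisible by 18' and Q = 'n is divisible by 3'.

If n is divisible by 3, then n is divisible by 18.


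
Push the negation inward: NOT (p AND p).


De Morgan: the negation of a conjunction is the disjunction of the negations.
Distribute NOT across AND, flipping it to OR, and negate each literal.

(NOT p) OR (NOT p)


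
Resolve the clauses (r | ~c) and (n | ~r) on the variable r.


The clauses contain complementary literals r and ~r.
Resolution eliminates this pair and disjoins the remaining literals (merging duplicates).

(~c | n)


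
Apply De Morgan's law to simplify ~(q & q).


De Morgan: the negation of a conjunction is the disjunction of the negations.
Distribute ~ across &, flipping it to |, and negate each literal.

(~q) | (~q)


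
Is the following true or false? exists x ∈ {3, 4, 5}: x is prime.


Evaluate the predicate on each element: 3:True, 4:False, 5:True.
Witness x = 3 satisfies the predicate.

True


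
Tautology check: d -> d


Build the truth table over {d}:
d | φ
-----
F | T
T | T
Every row evaluates to true.

Yes, it is a tautology.


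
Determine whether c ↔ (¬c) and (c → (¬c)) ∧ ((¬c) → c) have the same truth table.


Compare truth tables:
c | φ | ψ
---------
F | F | F
T | F | F
The columns φ and ψ agree on every row.

Yes, they are logically equivalent.


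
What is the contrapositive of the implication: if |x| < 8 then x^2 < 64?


The contrapositive of (P → Q) is (¬Q → ¬P); it is logically equivalent to the original.
Here P = '|x| < 8' and Q = 'x^2 < 64'.

If not (x^2 < 64), then not (|x| < 8).


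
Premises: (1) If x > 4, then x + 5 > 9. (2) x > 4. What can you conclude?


Modus ponens: from (P → Q) and P, infer Q.
P = 'x > 4' is asserted, and P → Q holds, so Q follows.

x + 5 > 9.


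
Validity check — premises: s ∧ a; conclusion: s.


This matches the form of conjunction elimination: the conclusion follows in every model of the premises.

Valid.


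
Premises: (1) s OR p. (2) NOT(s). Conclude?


Disjunctive syllogism: from (P ∨ Q) and ¬P, infer Q.
One disjunct, 's', is ruled out; the other must hold.

p


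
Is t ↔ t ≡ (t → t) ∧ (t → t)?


Compare truth tables:
t | φ | ψ
---------
F | T | T
T | T | T
The columns φ and ψ agree on every row.

Yes, they are logically equivalent.


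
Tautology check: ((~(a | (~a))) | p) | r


Build the truth table over {a, p, r}:
a | p | r | φ
-------------
False | False | False | False
True | False | False | False
False | True | False | True
True | True | False | True
False | False | True | True
True | False | True | True
False | True | True | True
True | True | True | True
Counterexample at row 1: with a=False, p=False, r=False, the formula is False.

No, it is not a tautology.


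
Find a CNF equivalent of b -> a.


Step 1: Rewrite b → a as ¬b ∨ a.

(NOT b) OR a


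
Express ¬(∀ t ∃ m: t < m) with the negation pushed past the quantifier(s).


Negation flips each quantifier (∀↔∃) and negates the inner predicate.
¬(∀ t ∃ m: φ) = ∃ t ∀ m: ¬φ.

∃ t ∀ m: ¬(t < m)


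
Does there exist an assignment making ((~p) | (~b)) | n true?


Search for a satisfying assignment over {b, n, p}.
Try b=False, n=False, p=False: the formula evaluates to True.
A satisfying assignment exists.

Satisfiable.


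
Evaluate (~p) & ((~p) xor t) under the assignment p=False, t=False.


Substitute p=False, t=False:
~p = True
~p = True
(~p) xor t = True xor False = True
(~p) & ((~p) xor t) = True & True = True

True


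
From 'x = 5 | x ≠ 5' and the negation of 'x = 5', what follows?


Disjunctive syllogism: from (P ∨ Q) and ¬P, infer Q.
One disjunct, 'x = 5', is ruled out; the other must hold.

x ≠ 5


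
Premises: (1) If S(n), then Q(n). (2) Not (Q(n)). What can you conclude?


Modus tollens: from (P → Q) and ¬Q, infer ¬P.
Q = 'Q(n)' is denied; since P → Q, P must also fail.

Not (S(n)).


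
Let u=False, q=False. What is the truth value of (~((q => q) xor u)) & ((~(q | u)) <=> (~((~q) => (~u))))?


Substitute u=False, q=False:
… (earlier sub-steps elided)
(q => q) xor u = True xor False = True
~((q => q) xor u) = False
q | u = False | False = False
~(q | u) = True
~q = True
~u = True
(~q) => (~u) = True => True = True
~((~q) => (~u)) = False
(~(q | u)) <=> (~((~q) => (~u))) = True <=> False = False
(~((q => q) xor u)) & ((~(q | u)) <=> (~((~q) => (~u)))) = False & False = False

False


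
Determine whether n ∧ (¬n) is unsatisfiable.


Truth table over {n}:
n | φ
-----
F | F
T | F
Every row is false.

Yes, it is a contradiction.


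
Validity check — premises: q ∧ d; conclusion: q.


This matches the form of conjunction elimination: the conclusion follows in every model of the premises.

Valid.


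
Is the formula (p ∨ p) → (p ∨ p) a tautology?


Build the truth table over {p}:
p | φ
-----
F | T
T | T
Every row evaluates to true.

Yes, it is a tautology.


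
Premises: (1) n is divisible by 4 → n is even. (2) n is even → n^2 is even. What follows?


Hypothetical syllogism: from (P → Q) and (Q → R), infer (P → R).
Chain the two implications through the shared middle term 'n is even'.

n is divisible by 4 → n^2 is even


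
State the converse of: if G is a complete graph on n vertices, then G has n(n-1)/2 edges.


The converse of (P → Q) is (Q → P). It is not in general equivalent to the original.
Here P = 'G is a complete graph on n vertices' and Q = 'G has n(n-1)/2 edges'.

If G has n(n-1)/2 edges, then G is a complete graph on n vertices.


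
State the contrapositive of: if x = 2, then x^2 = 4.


The contrapositive of (P → Q) is (¬Q → ¬P); it is logically equivalent to the original.
Here P = 'x = 2' and Q = 'x^2 = 4'.

If not (x^2 = 4), then not (x = 2).


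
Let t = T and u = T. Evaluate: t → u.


Implication is false only when antecedent is true and consequent is false.
Substitute: t=T, u=T.
T → T evaluates to T.

T


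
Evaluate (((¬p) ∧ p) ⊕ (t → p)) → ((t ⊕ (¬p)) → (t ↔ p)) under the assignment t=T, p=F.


Substitute t=T, p=F:
¬p = T
(¬p) ∧ p = T ∧ F = F
t → p = T → F = F
((¬p) ∧ p) ⊕ (t → p) = F ⊕ F = F
¬p = T
t ⊕ (¬p) = T ⊕ T = F
t ↔ p = T ↔ F = F
(t ⊕ (¬p)) → (t ↔ p) = F → F = T
(((¬p) ∧ p) ⊕ (t → p)) → ((t ⊕ (¬p)) → (t ↔ p)) = F → T = T

T


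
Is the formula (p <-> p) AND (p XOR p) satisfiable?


Check all 2 assignments over {p}:
p | φ
-----
F | F
T | F
No assignment makes the formula true.

Unsatisfiable.


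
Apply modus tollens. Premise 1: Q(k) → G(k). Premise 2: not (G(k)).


Modus tollens: from (P → Q) and ¬Q, infer ¬P.
Q = 'G(k)' is denied; since P → Q, P must also fail.

Not (Q(k)).


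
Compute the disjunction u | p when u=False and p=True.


Disjunction is false only when both operands are false.
Substitute: u=False, p=True.
False | True evaluates to True.

True


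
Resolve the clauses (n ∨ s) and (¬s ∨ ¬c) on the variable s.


The clauses contain complementary literals s and ¬s.
Resolution eliminates this pair and disjoins the remaining literals (merging duplicates).

(n ∨ ¬c)


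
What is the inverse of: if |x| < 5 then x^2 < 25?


The inverse of (P → Q) is (¬P → ¬Q). It is equivalent to the converse, not to the original.
Here P = '|x| < 5' and Q = 'x^2 < 25'.

If not (|x| < 5), then not (x^2 < 25).


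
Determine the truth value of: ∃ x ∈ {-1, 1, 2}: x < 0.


Evaluate the predicate on each element: -1:T, 1:F, 2:F.
Witness x = -1 satisfies the predicate.

T


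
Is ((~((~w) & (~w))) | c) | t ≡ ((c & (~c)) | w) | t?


Compare truth tables:
c | t | w | φ | ψ
-----------------
False | False | False | False | False
True | False | False | True | False
False | True | False | True | True
True | True | False | True | True
False | False | True | True | True
True | False | True | True | True
False | True | True | True | True
True | True | True | True | True
They differ at row 2 (c=True, t=False, w=False): φ=True but ψ=False.

No, they are not logically equivalent.


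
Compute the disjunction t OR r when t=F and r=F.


Disjunction is false only when both operands are false.
Substitute: t=F, r=F.
F OR F evaluates to F.

F


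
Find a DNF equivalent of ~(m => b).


Step 1: Rewrite implication then negate: ¬(¬m ∨ b) = m ∧ ¬b.

m & (~b)


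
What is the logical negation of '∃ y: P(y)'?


¬(∀ x: φ) = ∃ x: ¬φ, and ¬(∃ x: φ) = ∀ x: ¬φ.
Apply to the existential statement.

∀ y: ¬(P(y))


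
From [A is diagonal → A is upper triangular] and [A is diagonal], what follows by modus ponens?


Modus ponens: from (P → Q) and P, infer Q.
P = 'A is diagonal' is asserted, and P → Q holds, so Q follows.

A is upper triangular.


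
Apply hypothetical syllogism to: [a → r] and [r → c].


Hypothetical syllogism: from (P → Q) and (Q → R), infer (P → R).
Chain the two implications through the shared middle term 'r'.

a → c


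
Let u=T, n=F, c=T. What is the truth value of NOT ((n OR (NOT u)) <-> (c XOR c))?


Substitute u=T, n=F, c=T:
NOT u = F
n OR (NOT u) = F OR F = F
c XOR c = T XOR T = F
(n OR (NOT u)) <-> (c XOR c) = F <-> F = T
NOT ((n OR (NOT u)) <-> (c XOR c)) = F

F


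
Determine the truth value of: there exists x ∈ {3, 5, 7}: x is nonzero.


Evaluate the predicate on each element: 3:T, 5:T, 7:T.
Witness x = 3 satisfies the predicate.

T


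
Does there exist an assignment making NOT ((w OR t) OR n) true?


Search for a satisfying assignment over {n, t, w}.
Try n=F, t=F, w=F: the formula evaluates to T.
A satisfying assignment exists.

Satisfiable.


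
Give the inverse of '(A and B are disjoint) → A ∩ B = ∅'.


The inverse of (P → Q) is (¬P → ¬Q). It is equivalent to the converse, not to the original.
Here P = '(A and B are disjoint)' and Q = 'A ∩ B = ∅'.

If not ((A and B are disjoint)), then not (A ∩ B = ∅).


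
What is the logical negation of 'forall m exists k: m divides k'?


Negation flips each quantifier (∀↔∃) and negates the inner predicate.
¬(forall m exists k: φ) = exists m forall k: ¬φ.

exists m forall k: ~(m divides k)


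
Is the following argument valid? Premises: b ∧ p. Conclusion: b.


This matches the form of conjunction elimination: the conclusion follows in every model of the premises.

Valid.


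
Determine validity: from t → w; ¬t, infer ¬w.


This is denying the antecedent (fallacy). There exist truth assignments where the premises are all true but the conclusion is false.

Invalid.


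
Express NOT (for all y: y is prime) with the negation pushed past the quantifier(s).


¬(for all x: φ) = there exists x: ¬φ, and ¬(there exists x: φ) = for all x: ¬φ.
Apply to the universal statement.

there exists y: NOT(y is prime)


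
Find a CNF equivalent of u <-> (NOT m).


Step 1: Rewrite u ↔ (¬m) as (u → (¬m)) ∧ ((¬m) → u).
Step 2: Rewrite each implication as a disjunction.
Step 3: Eliminate any double negations (¬¬X = X).

((NOT u) OR (NOT m)) AND (m OR u)


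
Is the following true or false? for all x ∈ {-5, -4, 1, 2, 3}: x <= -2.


Evaluate the predicate on each element: -5:T, -4:T, 1:F, 2:F, 3:F.
Counterexample x = 1 fails the predicate.

F


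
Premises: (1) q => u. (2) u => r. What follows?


Hypothetical syllogism: from (P → Q) and (Q → R), infer (P → R).
Chain the two implications through the shared middle term 'u'.

q => r


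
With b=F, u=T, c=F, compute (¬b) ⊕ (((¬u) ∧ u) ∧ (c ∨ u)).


Substitute b=F, u=T, c=F:
¬b = T
¬u = F
(¬u) ∧ u = F ∧ T = F
c ∨ u = F ∨ T = T
((¬u) ∧ u) ∧ (c ∨ u) = F ∧ T = F
(¬b) ⊕ (((¬u) ∧ u) ∧ (c ∨ u)) = T ⊕ F = T

T


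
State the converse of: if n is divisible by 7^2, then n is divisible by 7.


The converse of (P → Q) is (Q → P). It is not in general equivalent to the original.
Here P = 'n is divisible by 7^2' and Q = 'n is divisible by 7'.

If n is divisible by 7, then n is divisible by 7^2.


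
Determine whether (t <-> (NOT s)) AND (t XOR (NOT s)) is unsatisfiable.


Truth table over {s, t}:
s | t | φ
---------
F | F | F
T | F | F
F | T | F
T | T | F
Every row is false.

Yes, it is a contradiction.


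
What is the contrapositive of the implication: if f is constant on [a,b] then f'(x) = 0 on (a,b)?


The contrapositive of (P → Q) is (¬Q → ¬P); it is logically equivalent to the original.
Here P = 'f is constant on [a,b]' and Q = 'f'(x) = 0 on (a,b)'.

If not (f'(x) = 0 on (a,b)), then not (f is constant on [a,b]).


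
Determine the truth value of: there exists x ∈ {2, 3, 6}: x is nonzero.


Evaluate the predicate on each element: 2:T, 3:T, 6:T.
Witness x = 2 satisfies the predicate.

T


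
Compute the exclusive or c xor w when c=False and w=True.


Exclusive or is true when exactly one operand is true.
Substitute: c=False, w=True.
False xor True evaluates to True.

True


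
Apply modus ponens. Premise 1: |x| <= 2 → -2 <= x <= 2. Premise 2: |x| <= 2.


Modus ponens: from (P → Q) and P, infer Q.
P = '|x| <= 2' is asserted, and P → Q holds, so Q follows.

-2 <= x <= 2.


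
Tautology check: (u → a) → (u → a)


Build the truth table over {a, u}:
a | u | φ
---------
F | F | T
T | F | T
F | T | T
T | T | T
Every row evaluates to true.

Yes, it is a tautology.


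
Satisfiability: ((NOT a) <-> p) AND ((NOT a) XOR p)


Check all 4 assignments over {a, p}:
a | p | φ
---------
F | F | F
T | F | F
F | T | F
T | T | F
No assignment makes the formula true.

Unsatisfiable.


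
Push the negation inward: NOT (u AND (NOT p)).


De Morgan: the negation of a conjunction is the disjunction of the negations.
Distribute NOT across AND, flipping it to OR, and negate each literal.

(NOT u) OR p


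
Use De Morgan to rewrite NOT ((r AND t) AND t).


De Morgan: the negation of a conjunction is the disjunction of the negations.
Distribute NOT across AND, flipping it to OR, and negate each literal.

((NOT r) OR (NOT t)) OR (NOT t)


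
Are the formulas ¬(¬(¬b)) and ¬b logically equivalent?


Compare truth tables:
b | φ | ψ
---------
F | T | T
T | F | F
The columns φ and ψ agree on every row.

Yes, they are logically equivalent.


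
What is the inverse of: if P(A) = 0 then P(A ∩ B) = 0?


The inverse of (P → Q) is (¬P → ¬Q). It is equivalent to the converse, not to the original.
Here P = 'P(A) = 0' and Q = 'P(A ∩ B) = 0'.

If not (P(A) = 0), then not (P(A ∩ B) = 0).


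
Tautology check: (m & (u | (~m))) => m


Build the truth table over {m, u}:
m | u | φ
---------
False | False | True
True | False | True
False | True | True
True | True | True
Every row evaluates to true.

Yes, it is a tautology.


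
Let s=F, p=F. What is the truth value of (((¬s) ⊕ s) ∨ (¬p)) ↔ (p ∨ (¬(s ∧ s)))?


Substitute s=F, p=F:
¬s = T
(¬s) ⊕ s = T ⊕ F = T
¬p = T
((¬s) ⊕ s) ∨ (¬p) = T ∨ T = T
s ∧ s = F ∧ F = F
¬(s ∧ s) = T
p ∨ (¬(s ∧ s)) = F ∨ T = T
(((¬s) ⊕ s) ∨ (¬p)) ↔ (p ∨ (¬(s ∧ s))) = T ↔ T = T

T


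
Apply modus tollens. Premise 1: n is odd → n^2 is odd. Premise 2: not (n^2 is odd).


Modus tollens: from (P → Q) and ¬Q, infer ¬P.
Q = 'n^2 is odd' is denied; since P → Q, P must also fail.

Not (n is odd).


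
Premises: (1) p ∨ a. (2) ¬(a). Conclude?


Disjunctive syllogism: from (P ∨ Q) and ¬P, infer Q.
One disjunct, 'a', is ruled out; the other must hold.

p


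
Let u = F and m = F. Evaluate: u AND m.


Conjunction is true only when both operands are true.
Substitute: u=F, m=F.
F AND F evaluates to F.

F


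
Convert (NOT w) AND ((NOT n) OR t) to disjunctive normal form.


Step 1: Distribute ∧ over ∨: (¬w) ∧ ((¬n) ∨ t) = ((¬w) ∧ (¬n)) ∨ ((¬w) ∧ t).

((NOT w) AND (NOT n)) OR ((NOT w) AND t)


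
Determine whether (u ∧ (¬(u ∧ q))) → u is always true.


Build the truth table over {q, u}:
q | u | φ
---------
F | F | T
T | F | T
F | T | T
T | T | T
Every row evaluates to true.

Yes, it is a tautology.


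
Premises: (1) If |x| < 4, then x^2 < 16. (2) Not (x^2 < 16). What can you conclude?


Modus tollens: from (P → Q) and ¬Q, infer ¬P.
Q = 'x^2 < 16' is denied; since P → Q, P must also fail.

Not (|x| < 4).


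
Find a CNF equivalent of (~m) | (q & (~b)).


Step 1: Distribute ∨ over ∧: (¬m) ∨ (q ∧ (¬b)) = ((¬m) ∨ q) ∧ ((¬m) ∨ (¬b)).

((~m) | q) & ((~m) | (~b))


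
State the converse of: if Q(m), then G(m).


The converse of (P → Q) is (Q → P). It is not in general equivalent to the original.
Here P = 'Q(m)' and Q = 'G(m)'.

If G(m), then Q(m).


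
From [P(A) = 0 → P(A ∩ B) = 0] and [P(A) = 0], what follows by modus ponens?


Modus ponens: from (P → Q) and P, infer Q.
P = 'P(A) = 0' is asserted, and P → Q holds, so Q follows.

P(A ∩ B) = 0.


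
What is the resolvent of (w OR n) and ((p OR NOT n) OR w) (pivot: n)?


The clauses contain complementary literals n and NOTn.
Resolution eliminates this pair and disjoins the remaining literals (merging duplicates).

(w OR p)


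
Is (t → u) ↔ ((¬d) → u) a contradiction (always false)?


Truth table over {d, t, u}:
d | t | u | φ
-------------
F | F | F | F
T | F | F | T
F | T | F | T
T | T | F | F
F | F | T | T
T | F | T | T
F | T | T | T
T | T | T | T
Satisfying assignment at row 2: d=T, t=F, u=F gives T.

No, it is not a contradiction.


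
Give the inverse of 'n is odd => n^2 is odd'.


The inverse of (P → Q) is (¬P → ¬Q). It is equivalent to the converse, not to the original.
Here P = 'n is odd' and Q = 'n^2 is odd'.

If not (n is odd), then not (n^2 is odd).


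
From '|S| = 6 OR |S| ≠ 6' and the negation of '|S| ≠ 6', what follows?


Disjunctive syllogism: from (P ∨ Q) and ¬P, infer Q.
One disjunct, '|S| ≠ 6', is ruled out; the other must hold.

|S| = 6


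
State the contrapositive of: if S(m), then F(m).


The contrapositive of (P → Q) is (¬Q → ¬P); it is logically equivalent to the original.
Here P = 'S(m)' and Q = 'F(m)'.

If not (F(m)), then not (S(m)).


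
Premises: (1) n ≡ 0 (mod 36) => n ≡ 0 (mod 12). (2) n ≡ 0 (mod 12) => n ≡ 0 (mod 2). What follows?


Hypothetical syllogism: from (P → Q) and (Q → R), infer (P → R).
Chain the two implications through the shared middle term 'n ≡ 0 (mod 12)'.

n ≡ 0 (mod 36) => n ≡ 0 (mod 2)


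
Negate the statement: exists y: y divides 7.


¬(forall x: φ) = exists x: ¬φ, and ¬(exists x: φ) = forall x: ¬φ.
Apply to the existential statement.

forall y: ~(y divides 7)


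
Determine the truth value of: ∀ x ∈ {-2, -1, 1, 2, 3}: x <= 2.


Evaluate the predicate on each element: -2:T, -1:T, 1:T, 2:T, 3:F.
Counterexample x = 3 fails the predicate.

F


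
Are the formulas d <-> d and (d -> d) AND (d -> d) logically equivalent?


Compare truth tables:
d | φ | ψ
---------
F | T | T
T | T | T
The columns φ and ψ agree on every row.

Yes, they are logically equivalent.


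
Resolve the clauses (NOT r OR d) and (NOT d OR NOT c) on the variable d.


The clauses contain complementary literals d and NOTd.
Resolution eliminates this pair and disjoins the remaining literals (merging duplicates).

(NOT r OR NOT c)


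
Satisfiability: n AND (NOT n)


Check all 2 assignments over {n}:
n | φ
-----
F | F
T | F
No assignment makes the formula true.

Unsatisfiable.


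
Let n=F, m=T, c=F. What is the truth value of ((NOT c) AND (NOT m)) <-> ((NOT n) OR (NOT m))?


Substitute n=F, m=T, c=F:
NOT c = T
NOT m = F
(NOT c) AND (NOT m) = T AND F = F
NOT n = T
NOT m = F
(NOT n) OR (NOT m) = T OR F = T
((NOT c) AND (NOT m)) <-> ((NOT n) OR (NOT m)) = F <-> T = F

F


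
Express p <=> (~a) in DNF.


Step 1: p ↔ (¬a) is true exactly when both agree: (p ∧ (¬a)) ∨ (¬p ∧ ¬(¬a)).
Step 2: Eliminate any double negations (¬¬X = X).

(p & (~a)) | ((~p) & a)


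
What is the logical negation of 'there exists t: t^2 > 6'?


¬(for all x: φ) = there exists x: ¬φ, and ¬(there exists x: φ) = for all x: ¬φ.
Apply to the existential statement.

for all t: NOT(t^2 > 6)


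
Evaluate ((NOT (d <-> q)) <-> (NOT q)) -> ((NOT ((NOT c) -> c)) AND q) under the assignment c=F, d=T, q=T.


Substitute c=F, d=T, q=T:
d <-> q = T <-> T = T
NOT (d <-> q) = F
NOT q = F
(NOT (d <-> q)) <-> (NOT q) = F <-> F = T
NOT c = T
(NOT c) -> c = T -> F = F
NOT ((NOT c) -> c) = T
(NOT ((NOT c) -> c)) AND q = T AND T = T
((NOT (d <-> q)) <-> (NOT q)) -> ((NOT ((NOT c) -> c)) AND q) = T -> T = T

T


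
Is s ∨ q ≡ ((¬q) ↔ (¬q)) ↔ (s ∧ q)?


Compare truth tables:
q | s | φ | ψ
-------------
F | F | F | F
T | F | T | F
F | T | T | F
T | T | T | T
They differ at row 2 (q=T, s=F): φ=T but ψ=F.

No, they are not logically equivalent.


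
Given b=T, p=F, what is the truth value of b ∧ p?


Conjunction is true only when both operands are true.
Substitute: b=T, p=F.
T ∧ F evaluates to F.

F


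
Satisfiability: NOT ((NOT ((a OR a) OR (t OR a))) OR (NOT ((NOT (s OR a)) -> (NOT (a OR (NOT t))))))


Search for a satisfying assignment over {a, s, t}.
Try a=T, s=F, t=F: the formula evaluates to T.
A satisfying assignment exists.

Satisfiable.


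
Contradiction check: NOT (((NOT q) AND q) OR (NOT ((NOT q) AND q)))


Truth table over {q}:
q | φ
-----
F | F
T | F
Every row is false.

Yes, it is a contradiction.


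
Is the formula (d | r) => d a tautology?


Build the truth table over {d, r}:
d | r | φ
---------
False | False | True
True | False | True
False | True | False
True | True | True
Counterexample at row 3: with d=False, r=True, the formula is False.

No, it is not a tautology.


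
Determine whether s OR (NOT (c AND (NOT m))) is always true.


Build the truth table over {c, m, s}:
c | m | s | φ
-------------
F | F | F | T
T | F | F | F
F | T | F | T
T | T | F | T
F | F | T | T
T | F | T | T
F | T | T | T
T | T | T | T
Counterexample at row 2: with c=T, m=F, s=F, the formula is F.

No, it is not a tautology.


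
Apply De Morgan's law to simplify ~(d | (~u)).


De Morgan: the negation of a disjunction is the conjunction of the negations.
Distribute ~ across |, flipping it to &, and negate each literal.

(~d) & u


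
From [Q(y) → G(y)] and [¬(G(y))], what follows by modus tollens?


Modus tollens: from (P → Q) and ¬Q, infer ¬P.
Q = 'G(y)' is denied; since P → Q, P must also fail.

Not (Q(y)).


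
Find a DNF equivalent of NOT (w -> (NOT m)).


Step 1: Rewrite implication then negate: ¬(¬w ∨ (¬m)) = w ∧ ¬(¬m).
Step 2: Eliminate any double negations (¬¬X = X).

w AND m


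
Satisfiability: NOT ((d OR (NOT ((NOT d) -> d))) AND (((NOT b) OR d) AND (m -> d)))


Search for a satisfying assignment over {b, d, m}.
Try b=T, d=F, m=F: the formula evaluates to T.
A satisfying assignment exists.

Satisfiable.


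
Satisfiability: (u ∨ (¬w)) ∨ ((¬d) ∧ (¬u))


Search for a satisfying assignment over {d, u, w}.
Try d=F, u=F, w=F: the formula evaluates to T.
A satisfying assignment exists.

Satisfiable.


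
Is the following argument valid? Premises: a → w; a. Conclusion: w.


This matches the form of modus ponens: the conclusion follows in every model of the premises.

Valid.


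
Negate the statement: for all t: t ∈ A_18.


¬(for all x: φ) = there exists x: ¬φ, and ¬(there exists x: φ) = for all x: ¬φ.
Apply to the universal statement.

there exists t: NOT(t ∈ A_18)


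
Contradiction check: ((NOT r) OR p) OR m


Truth table over {m, p, r}:
m | p | r | φ
-------------
F | F | F | T
T | F | F | T
F | T | F | T
T | T | F | T
F | F | T | F
T | F | T | T
F | T | T | T
T | T | T | T
Satisfying assignment at row 1: m=F, p=F, r=F gives T.

No, it is not a contradiction.


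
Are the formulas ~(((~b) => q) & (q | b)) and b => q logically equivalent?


Compare truth tables:
b | q | φ | ψ
-------------
False | False | True | True
True | False | False | False
False | True | False | True
True | True | False | True
They differ at row 3 (b=False, q=True): φ=False but ψ=True.

No, they are not logically equivalent.


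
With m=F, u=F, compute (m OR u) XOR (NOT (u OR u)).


Substitute m=F, u=F:
m OR u = F OR F = F
u OR u = F OR F = F
NOT (u OR u) = T
(m OR u) XOR (NOT (u OR u)) = F XOR T = T

T


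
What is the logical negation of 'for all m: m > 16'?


¬(for all x: φ) = there exists x: ¬φ, and ¬(there exists x: φ) = for all x: ¬φ.
Apply to the universal statement.

there exists m: NOT(m > 16)


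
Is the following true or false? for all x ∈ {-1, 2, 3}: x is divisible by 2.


Evaluate the predicate on each element: -1:F, 2:T, 3:F.
Counterexample x = -1 fails the predicate.

F


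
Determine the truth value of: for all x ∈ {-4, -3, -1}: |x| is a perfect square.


Evaluate the predicate on each element: -4:T, -3:F, -1:T.
Counterexample x = -3 fails the predicate.

F


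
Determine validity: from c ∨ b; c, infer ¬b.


This is affirming a disjunct (fallacy). There exist truth assignments where the premises are all true but the conclusion is false.

Invalid.


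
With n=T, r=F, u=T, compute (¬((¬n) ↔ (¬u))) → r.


Substitute n=T, r=F, u=T:
¬n = F
¬u = F
(¬n) ↔ (¬u) = F ↔ F = T
¬((¬n) ↔ (¬u)) = F
(¬((¬n) ↔ (¬u))) → r = F → F = T

T


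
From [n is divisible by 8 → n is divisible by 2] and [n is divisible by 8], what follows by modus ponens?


Modus ponens: from (P → Q) and P, infer Q.
P = 'n is divisible by 8' is asserted, and P → Q holds, so Q follows.

n is divisible by 2.


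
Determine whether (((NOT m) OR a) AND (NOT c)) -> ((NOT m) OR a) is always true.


Build the truth table over {a, c, m}:
a | c | m | φ
-------------
F | F | F | T
T | F | F | T
F | T | F | T
T | T | F | T
F | F | T | T
T | F | T | T
F | T | T | T
T | T | T | T
Every row evaluates to true.

Yes, it is a tautology.


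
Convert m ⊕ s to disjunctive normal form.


Step 1: m ⊕ s is true exactly when they disagree: (m ∧ ¬s) ∨ (¬m ∧ s).

(m ∧ (¬s)) ∨ ((¬m) ∧ s)


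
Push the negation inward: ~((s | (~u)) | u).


De Morgan: the negation of a disjunction is the conjunction of the negations.
Distribute ~ across |, flipping it to &, and negate each literal.

((~s) & u) & (~u)


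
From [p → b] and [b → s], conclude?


Hypothetical syllogism: from (P → Q) and (Q → R), infer (P → R).
Chain the two implications through the shared middle term 'b'.

p → s


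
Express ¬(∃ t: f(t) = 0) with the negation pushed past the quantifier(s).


¬(∀ x: φ) = ∃ x: ¬φ, and ¬(∃ x: φ) = ∀ x: ¬φ.
Apply to the existential statement.

∀ t: ¬(f(t) = 0)


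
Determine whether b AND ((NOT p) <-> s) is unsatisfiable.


Truth table over {b, p, s}:
b | p | s | φ
-------------
F | F | F | F
T | F | F | F
F | T | F | F
T | T | F | T
F | F | T | F
T | F | T | T
F | T | T | F
T | T | T | F
Satisfying assignment at row 4: b=T, p=T, s=F gives T.

No, it is not a contradiction.


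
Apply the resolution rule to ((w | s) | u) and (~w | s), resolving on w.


The clauses contain complementary literals w and ~w.
Resolution eliminates this pair and disjoins the remaining literals (merging duplicates).

(s | u)


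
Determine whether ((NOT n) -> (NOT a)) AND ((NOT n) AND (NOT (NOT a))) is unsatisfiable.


Truth table over {a, n}:
a | n | φ
---------
F | F | F
T | F | F
F | T | F
T | T | F
Every row is false.

Yes, it is a contradiction.


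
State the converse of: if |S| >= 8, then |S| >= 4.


The converse of (P → Q) is (Q → P). It is not in general equivalent to the original.
Here P = '|S| >= 8' and Q = '|S| >= 4'.

If |S| >= 4, then |S| >= 8.


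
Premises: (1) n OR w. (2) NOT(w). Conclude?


Disjunctive syllogism: from (P ∨ Q) and ¬P, infer Q.
One disjunct, 'w', is ruled out; the other must hold.

n


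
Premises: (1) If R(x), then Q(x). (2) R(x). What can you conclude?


Modus ponens: from (P → Q) and P, infer Q.
P = 'R(x)' is asserted, and P → Q holds, so Q follows.

Q(x).


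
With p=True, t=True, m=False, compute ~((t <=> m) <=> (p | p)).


Substitute p=True, t=True, m=False:
t <=> m = True <=> False = False
p | p = True | True = True
(t <=> m) <=> (p | p) = False <=> True = False
~((t <=> m) <=> (p | p)) = True

True


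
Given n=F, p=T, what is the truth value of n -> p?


Implication is false only when antecedent is true and consequent is false.
Substitute: n=F, p=T.
F -> T evaluates to T.

T


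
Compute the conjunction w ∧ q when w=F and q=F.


Conjunction is true only when both operands are true.
Substitute: w=F, q=F.
F ∧ F evaluates to F.

F


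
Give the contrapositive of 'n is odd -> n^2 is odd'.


The contrapositive of (P → Q) is (¬Q → ¬P); it is logically equivalent to the original.
Here P = 'n is odd' and Q = 'n^2 is odd'.

If not (n^2 is odd), then not (n is odd).


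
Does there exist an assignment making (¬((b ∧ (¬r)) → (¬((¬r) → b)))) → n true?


Search for a satisfying assignment over {b, n, r}.
Try b=F, n=F, r=F: the formula evaluates to T.
A satisfying assignment exists.

Satisfiable.


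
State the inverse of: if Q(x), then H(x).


The inverse of (P → Q) is (¬P → ¬Q). It is equivalent to the converse, not to the original.
Here P = 'Q(x)' and Q = 'H(x)'.

If not (Q(x)), then not (H(x)).


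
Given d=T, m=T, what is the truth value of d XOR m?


Exclusive or is true when exactly one operand is true.
Substitute: d=T, m=T.
T XOR T evaluates to F.

F


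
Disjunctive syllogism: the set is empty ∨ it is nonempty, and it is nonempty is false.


Disjunctive syllogism: from (P ∨ Q) and ¬P, infer Q.
One disjunct, 'it is nonempty', is ruled out; the other must hold.

the set is empty


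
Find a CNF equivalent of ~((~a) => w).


Step 1: Rewrite (¬a) → w as ¬(¬a) ∨ w.
Step 2: Negate: ¬(¬(¬a) ∨ w) = (¬a) ∧ ¬w (De Morgan + double negation).

(~a) & (~w)


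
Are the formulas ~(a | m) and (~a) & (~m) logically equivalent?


Compare truth tables:
a | m | φ | ψ
-------------
False | False | True | True
True | False | False | False
False | True | False | False
True | True | False | False
The columns φ and ψ agree on every row.

Yes, they are logically equivalent.


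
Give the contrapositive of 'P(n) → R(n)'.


The contrapositive of (P → Q) is (¬Q → ¬P); it is logically equivalent to the original.
Here P = 'P(n)' and Q = 'R(n)'.

If not (R(n)), then not (P(n)).


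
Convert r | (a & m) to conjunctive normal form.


Step 1: Distribute ∨ over ∧: r ∨ (a ∧ m) = (r ∨ a) ∧ (r ∨ m).

(r | a) & (r | m)


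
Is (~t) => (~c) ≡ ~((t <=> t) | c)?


Compare truth tables:
c | t | φ | ψ
-------------
False | False | True | False
True | False | False | False
False | True | True | False
True | True | True | False
They differ at row 1 (c=False, t=False): φ=True but ψ=False.

No, they are not logically equivalent.


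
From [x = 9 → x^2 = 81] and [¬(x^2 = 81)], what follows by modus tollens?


Modus tollens: from (P → Q) and ¬Q, infer ¬P.
Q = 'x^2 = 81' is denied; since P → Q, P must also fail.

Not (x = 9).


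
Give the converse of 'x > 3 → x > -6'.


The converse of (P → Q) is (Q → P). It is not in general equivalent to the original.
Here P = 'x > 3' and Q = 'x > -6'.

If x > -6, then x > 3.


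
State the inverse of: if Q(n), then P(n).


The inverse of (P → Q) is (¬P → ¬Q). It is equivalent to the converse, not to the original.
Here P = 'Q(n)' and Q = 'P(n)'.

If not (Q(n)), then not (P(n)).


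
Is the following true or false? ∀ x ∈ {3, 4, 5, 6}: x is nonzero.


Evaluate the predicate on each element: 3:T, 4:T, 5:T, 6:T.
Every element satisfies the predicate.

T


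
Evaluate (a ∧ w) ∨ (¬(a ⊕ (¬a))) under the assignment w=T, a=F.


Substitute w=T, a=F:
a ∧ w = F ∧ T = F
¬a = T
a ⊕ (¬a) = F ⊕ T = T
¬(a ⊕ (¬a)) = F
(a ∧ w) ∨ (¬(a ⊕ (¬a))) = F ∨ F = F

F


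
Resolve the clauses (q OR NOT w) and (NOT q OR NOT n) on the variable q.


The clauses contain complementary literals q and NOTq.
Resolution eliminates this pair and disjoins the remaining literals (merging duplicates).

(NOT w OR NOT n)


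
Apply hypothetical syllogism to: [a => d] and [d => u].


Hypothetical syllogism: from (P → Q) and (Q → R), infer (P → R).
Chain the two implications through the shared middle term 'd'.

a => u
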